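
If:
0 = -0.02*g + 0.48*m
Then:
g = 24.0*m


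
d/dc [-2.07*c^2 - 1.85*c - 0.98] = -4.14*c - 1.85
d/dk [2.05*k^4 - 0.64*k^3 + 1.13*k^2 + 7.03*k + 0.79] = 8.2*k^3 - 1.92*k^2 + 2.26*k + 7.03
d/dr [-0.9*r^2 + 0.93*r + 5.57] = 0.93 - 1.8*r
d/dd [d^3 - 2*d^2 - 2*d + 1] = 3*d^2 - 4*d - 2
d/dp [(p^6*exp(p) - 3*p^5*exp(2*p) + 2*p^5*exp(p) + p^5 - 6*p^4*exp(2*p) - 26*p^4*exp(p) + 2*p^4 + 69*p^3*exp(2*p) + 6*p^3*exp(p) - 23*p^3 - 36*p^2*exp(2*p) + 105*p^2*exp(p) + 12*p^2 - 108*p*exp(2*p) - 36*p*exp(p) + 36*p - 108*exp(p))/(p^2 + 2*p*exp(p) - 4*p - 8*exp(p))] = (p^8*exp(p) - 6*p^7*exp(2*p) + 2*p^7*exp(p) - 6*p^6*exp(3*p) + 13*p^6*exp(2*p) - 50*p^6*exp(p) + 3*p^6 - 12*p^5*exp(3*p) + 190*p^5*exp(2*p) + 38*p^5*exp(p) - 12*p^5 + 270*p^4*exp(3*p) - 719*p^4*exp(2*p) + 433*p^4*exp(p) - 47*p^4 - 156*p^3*exp(3*p) + 376*p^3*exp(2*p) - 868*p^3*exp(p) + 184*p^3 - 1656*p^2*exp(3*p) + 1182*p^2*exp(2*p) + 252*p^2*exp(p) - 84*p^2 + 1440*p*exp(3*p) - 1680*p*exp(2*p) + 744*p*exp(p) + 864*exp(3*p) + 504*exp(2*p) - 720*exp(p))/(p^4 + 4*p^3*exp(p) - 8*p^3 + 4*p^2*exp(2*p) - 32*p^2*exp(p) + 16*p^2 - 32*p*exp(2*p) + 64*p*exp(p) + 64*exp(2*p))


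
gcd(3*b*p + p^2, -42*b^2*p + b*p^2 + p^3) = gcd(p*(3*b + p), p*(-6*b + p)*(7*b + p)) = p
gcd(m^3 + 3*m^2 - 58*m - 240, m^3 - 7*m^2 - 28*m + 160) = m^2 - 3*m - 40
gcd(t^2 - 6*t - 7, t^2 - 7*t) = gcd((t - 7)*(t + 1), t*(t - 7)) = t - 7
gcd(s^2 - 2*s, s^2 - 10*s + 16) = s - 2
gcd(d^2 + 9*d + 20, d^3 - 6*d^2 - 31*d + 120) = d + 5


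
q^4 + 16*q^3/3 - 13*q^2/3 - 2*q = q*(q - 1)*(q + 1/3)*(q + 6)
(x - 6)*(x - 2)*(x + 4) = x^3 - 4*x^2 - 20*x + 48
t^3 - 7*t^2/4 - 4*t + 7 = (t - 2)*(t - 7/4)*(t + 2)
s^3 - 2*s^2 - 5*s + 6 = (s - 3)*(s - 1)*(s + 2)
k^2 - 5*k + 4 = (k - 4)*(k - 1)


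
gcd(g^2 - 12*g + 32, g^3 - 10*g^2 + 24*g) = g - 4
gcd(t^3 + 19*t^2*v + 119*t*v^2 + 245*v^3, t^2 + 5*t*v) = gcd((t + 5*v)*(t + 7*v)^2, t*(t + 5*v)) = t + 5*v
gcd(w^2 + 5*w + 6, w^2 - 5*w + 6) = 1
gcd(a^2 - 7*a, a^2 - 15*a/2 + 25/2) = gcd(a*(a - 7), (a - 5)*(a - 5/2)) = 1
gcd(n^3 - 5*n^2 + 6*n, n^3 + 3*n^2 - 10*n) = n^2 - 2*n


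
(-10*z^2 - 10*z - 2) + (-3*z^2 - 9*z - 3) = -13*z^2 - 19*z - 5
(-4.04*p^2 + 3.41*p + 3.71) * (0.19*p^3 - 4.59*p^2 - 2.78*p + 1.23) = -0.7676*p^5 + 19.1915*p^4 - 3.7158*p^3 - 31.4779*p^2 - 6.1195*p + 4.5633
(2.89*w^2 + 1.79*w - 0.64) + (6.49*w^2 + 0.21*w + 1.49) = 9.38*w^2 + 2.0*w + 0.85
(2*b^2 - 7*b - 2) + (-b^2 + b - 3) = b^2 - 6*b - 5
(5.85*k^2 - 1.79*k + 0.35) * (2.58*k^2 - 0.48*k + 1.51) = 15.093*k^4 - 7.4262*k^3 + 10.5957*k^2 - 2.8709*k + 0.5285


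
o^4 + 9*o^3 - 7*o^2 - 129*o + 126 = (o - 3)*(o - 1)*(o + 6)*(o + 7)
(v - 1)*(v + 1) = v^2 - 1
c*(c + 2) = c^2 + 2*c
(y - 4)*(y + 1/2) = y^2 - 7*y/2 - 2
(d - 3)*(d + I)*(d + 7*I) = d^3 - 3*d^2 + 8*I*d^2 - 7*d - 24*I*d + 21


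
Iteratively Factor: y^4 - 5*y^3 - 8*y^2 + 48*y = (y + 3)*(y^3 - 8*y^2 + 16*y) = (y - 4)*(y + 3)*(y^2 - 4*y) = (y - 4)^2*(y + 3)*(y)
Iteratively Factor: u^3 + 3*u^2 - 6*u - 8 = (u + 1)*(u^2 + 2*u - 8) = (u - 2)*(u + 1)*(u + 4)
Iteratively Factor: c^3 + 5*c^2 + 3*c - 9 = (c - 1)*(c^2 + 6*c + 9) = (c - 1)*(c + 3)*(c + 3)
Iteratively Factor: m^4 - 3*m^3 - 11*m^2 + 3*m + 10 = (m + 1)*(m^3 - 4*m^2 - 7*m + 10) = (m - 1)*(m + 1)*(m^2 - 3*m - 10) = (m - 1)*(m + 1)*(m + 2)*(m - 5)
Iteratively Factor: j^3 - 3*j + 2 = (j + 2)*(j^2 - 2*j + 1) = (j - 1)*(j + 2)*(j - 1)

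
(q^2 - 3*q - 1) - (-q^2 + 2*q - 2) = 2*q^2 - 5*q + 1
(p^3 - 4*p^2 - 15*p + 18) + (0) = p^3 - 4*p^2 - 15*p + 18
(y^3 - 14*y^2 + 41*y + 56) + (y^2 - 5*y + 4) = y^3 - 13*y^2 + 36*y + 60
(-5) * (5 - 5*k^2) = 25*k^2 - 25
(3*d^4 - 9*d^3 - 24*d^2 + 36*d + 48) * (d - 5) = 3*d^5 - 24*d^4 + 21*d^3 + 156*d^2 - 132*d - 240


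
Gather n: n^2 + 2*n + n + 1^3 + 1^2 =n^2 + 3*n + 2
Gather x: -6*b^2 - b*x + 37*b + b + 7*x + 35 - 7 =-6*b^2 + 38*b + x*(7 - b) + 28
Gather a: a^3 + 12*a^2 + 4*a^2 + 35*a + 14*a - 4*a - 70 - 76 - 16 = a^3 + 16*a^2 + 45*a - 162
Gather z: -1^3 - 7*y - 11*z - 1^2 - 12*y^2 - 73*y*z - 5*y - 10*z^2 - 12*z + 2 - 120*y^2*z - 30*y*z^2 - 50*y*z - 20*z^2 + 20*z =-12*y^2 - 12*y + z^2*(-30*y - 30) + z*(-120*y^2 - 123*y - 3)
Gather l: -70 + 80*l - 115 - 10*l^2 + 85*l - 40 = -10*l^2 + 165*l - 225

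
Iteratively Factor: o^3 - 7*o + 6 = (o - 2)*(o^2 + 2*o - 3) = (o - 2)*(o - 1)*(o + 3)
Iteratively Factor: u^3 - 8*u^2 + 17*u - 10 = (u - 1)*(u^2 - 7*u + 10) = (u - 5)*(u - 1)*(u - 2)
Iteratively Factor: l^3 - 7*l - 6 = (l + 2)*(l^2 - 2*l - 3) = (l + 1)*(l + 2)*(l - 3)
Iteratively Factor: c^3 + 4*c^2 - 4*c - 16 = (c + 4)*(c^2 - 4) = (c + 2)*(c + 4)*(c - 2)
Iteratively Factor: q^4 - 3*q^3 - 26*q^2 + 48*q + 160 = (q - 5)*(q^3 + 2*q^2 - 16*q - 32) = (q - 5)*(q - 4)*(q^2 + 6*q + 8) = (q - 5)*(q - 4)*(q + 4)*(q + 2)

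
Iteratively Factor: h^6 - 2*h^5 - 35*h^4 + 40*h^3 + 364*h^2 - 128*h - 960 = (h + 2)*(h^5 - 4*h^4 - 27*h^3 + 94*h^2 + 176*h - 480) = (h - 5)*(h + 2)*(h^4 + h^3 - 22*h^2 - 16*h + 96) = (h - 5)*(h - 4)*(h + 2)*(h^3 + 5*h^2 - 2*h - 24) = (h - 5)*(h - 4)*(h + 2)*(h + 4)*(h^2 + h - 6) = (h - 5)*(h - 4)*(h - 2)*(h + 2)*(h + 4)*(h + 3)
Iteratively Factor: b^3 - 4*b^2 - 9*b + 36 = (b + 3)*(b^2 - 7*b + 12) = (b - 3)*(b + 3)*(b - 4)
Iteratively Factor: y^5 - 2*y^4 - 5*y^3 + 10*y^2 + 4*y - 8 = (y + 2)*(y^4 - 4*y^3 + 3*y^2 + 4*y - 4) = (y - 2)*(y + 2)*(y^3 - 2*y^2 - y + 2) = (y - 2)*(y + 1)*(y + 2)*(y^2 - 3*y + 2) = (y - 2)*(y - 1)*(y + 1)*(y + 2)*(y - 2)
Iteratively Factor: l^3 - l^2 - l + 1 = (l + 1)*(l^2 - 2*l + 1) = (l - 1)*(l + 1)*(l - 1)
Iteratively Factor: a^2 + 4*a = (a)*(a + 4)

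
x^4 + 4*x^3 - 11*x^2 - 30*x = x*(x - 3)*(x + 2)*(x + 5)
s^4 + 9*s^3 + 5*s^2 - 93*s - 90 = (s - 3)*(s + 1)*(s + 5)*(s + 6)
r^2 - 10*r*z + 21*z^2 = (r - 7*z)*(r - 3*z)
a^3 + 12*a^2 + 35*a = a*(a + 5)*(a + 7)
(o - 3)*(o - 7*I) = o^2 - 3*o - 7*I*o + 21*I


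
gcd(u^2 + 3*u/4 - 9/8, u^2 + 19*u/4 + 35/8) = 1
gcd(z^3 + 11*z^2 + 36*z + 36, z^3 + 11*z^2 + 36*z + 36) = z^3 + 11*z^2 + 36*z + 36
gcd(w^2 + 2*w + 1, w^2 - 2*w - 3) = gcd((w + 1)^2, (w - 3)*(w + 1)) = w + 1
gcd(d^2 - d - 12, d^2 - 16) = d - 4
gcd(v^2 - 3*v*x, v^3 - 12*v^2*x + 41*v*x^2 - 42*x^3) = -v + 3*x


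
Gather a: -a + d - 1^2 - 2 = -a + d - 3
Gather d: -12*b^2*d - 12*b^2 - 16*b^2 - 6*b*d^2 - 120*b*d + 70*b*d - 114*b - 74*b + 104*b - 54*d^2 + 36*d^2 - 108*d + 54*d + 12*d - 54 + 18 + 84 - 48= -28*b^2 - 84*b + d^2*(-6*b - 18) + d*(-12*b^2 - 50*b - 42)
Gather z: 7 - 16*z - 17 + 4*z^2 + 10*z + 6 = 4*z^2 - 6*z - 4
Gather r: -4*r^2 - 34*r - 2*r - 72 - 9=-4*r^2 - 36*r - 81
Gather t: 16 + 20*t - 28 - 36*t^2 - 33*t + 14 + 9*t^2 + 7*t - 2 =-27*t^2 - 6*t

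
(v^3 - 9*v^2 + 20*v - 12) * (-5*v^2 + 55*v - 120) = -5*v^5 + 100*v^4 - 715*v^3 + 2240*v^2 - 3060*v + 1440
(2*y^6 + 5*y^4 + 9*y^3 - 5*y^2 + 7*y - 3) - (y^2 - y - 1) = 2*y^6 + 5*y^4 + 9*y^3 - 6*y^2 + 8*y - 2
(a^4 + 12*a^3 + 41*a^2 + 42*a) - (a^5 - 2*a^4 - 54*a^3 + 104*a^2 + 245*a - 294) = -a^5 + 3*a^4 + 66*a^3 - 63*a^2 - 203*a + 294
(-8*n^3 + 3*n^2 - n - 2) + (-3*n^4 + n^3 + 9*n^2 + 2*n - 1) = -3*n^4 - 7*n^3 + 12*n^2 + n - 3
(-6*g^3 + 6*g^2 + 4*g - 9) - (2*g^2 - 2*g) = -6*g^3 + 4*g^2 + 6*g - 9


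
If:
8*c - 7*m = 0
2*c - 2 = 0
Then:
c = 1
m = 8/7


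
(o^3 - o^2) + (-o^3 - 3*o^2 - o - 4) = -4*o^2 - o - 4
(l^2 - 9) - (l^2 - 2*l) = 2*l - 9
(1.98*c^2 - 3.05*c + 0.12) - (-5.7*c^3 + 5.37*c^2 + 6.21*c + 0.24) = 5.7*c^3 - 3.39*c^2 - 9.26*c - 0.12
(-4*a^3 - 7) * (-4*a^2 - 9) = 16*a^5 + 36*a^3 + 28*a^2 + 63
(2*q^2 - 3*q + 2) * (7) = 14*q^2 - 21*q + 14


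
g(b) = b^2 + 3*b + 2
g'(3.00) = 9.00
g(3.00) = 20.00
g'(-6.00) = -9.00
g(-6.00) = 20.00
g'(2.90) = 8.80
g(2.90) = 19.11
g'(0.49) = 3.98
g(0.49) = 3.71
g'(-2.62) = -2.24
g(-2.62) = 1.00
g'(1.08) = 5.16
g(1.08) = 6.41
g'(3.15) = 9.30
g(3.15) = 21.37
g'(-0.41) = 2.18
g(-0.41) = 0.94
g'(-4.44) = -5.88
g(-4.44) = 8.39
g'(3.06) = 9.12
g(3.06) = 20.54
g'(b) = 2*b + 3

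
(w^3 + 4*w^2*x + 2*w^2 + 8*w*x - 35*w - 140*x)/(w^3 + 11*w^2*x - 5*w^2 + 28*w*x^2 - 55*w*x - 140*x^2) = (w + 7)/(w + 7*x)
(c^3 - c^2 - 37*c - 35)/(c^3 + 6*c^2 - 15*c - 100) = (c^2 - 6*c - 7)/(c^2 + c - 20)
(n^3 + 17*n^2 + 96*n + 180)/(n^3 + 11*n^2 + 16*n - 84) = (n^2 + 11*n + 30)/(n^2 + 5*n - 14)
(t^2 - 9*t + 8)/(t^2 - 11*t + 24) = (t - 1)/(t - 3)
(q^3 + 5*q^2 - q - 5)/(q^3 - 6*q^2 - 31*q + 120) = (q^2 - 1)/(q^2 - 11*q + 24)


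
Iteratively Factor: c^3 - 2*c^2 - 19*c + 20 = (c + 4)*(c^2 - 6*c + 5) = (c - 5)*(c + 4)*(c - 1)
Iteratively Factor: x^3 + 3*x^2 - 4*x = (x)*(x^2 + 3*x - 4) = x*(x - 1)*(x + 4)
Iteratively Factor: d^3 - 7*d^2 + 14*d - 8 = (d - 2)*(d^2 - 5*d + 4) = (d - 2)*(d - 1)*(d - 4)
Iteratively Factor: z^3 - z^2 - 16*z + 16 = (z - 4)*(z^2 + 3*z - 4) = (z - 4)*(z + 4)*(z - 1)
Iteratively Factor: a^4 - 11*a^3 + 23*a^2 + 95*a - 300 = (a + 3)*(a^3 - 14*a^2 + 65*a - 100) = (a - 4)*(a + 3)*(a^2 - 10*a + 25) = (a - 5)*(a - 4)*(a + 3)*(a - 5)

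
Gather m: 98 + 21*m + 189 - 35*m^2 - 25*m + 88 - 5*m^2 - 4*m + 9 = -40*m^2 - 8*m + 384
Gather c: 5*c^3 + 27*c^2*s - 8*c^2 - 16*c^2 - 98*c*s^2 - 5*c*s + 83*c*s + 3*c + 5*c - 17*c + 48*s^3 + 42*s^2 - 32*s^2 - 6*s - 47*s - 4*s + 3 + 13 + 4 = 5*c^3 + c^2*(27*s - 24) + c*(-98*s^2 + 78*s - 9) + 48*s^3 + 10*s^2 - 57*s + 20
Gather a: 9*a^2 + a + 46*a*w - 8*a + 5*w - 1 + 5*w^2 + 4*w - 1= 9*a^2 + a*(46*w - 7) + 5*w^2 + 9*w - 2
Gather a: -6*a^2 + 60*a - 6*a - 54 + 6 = -6*a^2 + 54*a - 48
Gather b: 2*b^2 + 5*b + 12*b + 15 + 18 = 2*b^2 + 17*b + 33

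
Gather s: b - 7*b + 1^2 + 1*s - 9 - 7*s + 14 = -6*b - 6*s + 6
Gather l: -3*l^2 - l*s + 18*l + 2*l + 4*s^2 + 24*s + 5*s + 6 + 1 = -3*l^2 + l*(20 - s) + 4*s^2 + 29*s + 7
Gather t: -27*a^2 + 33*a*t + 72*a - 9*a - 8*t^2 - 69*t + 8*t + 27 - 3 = -27*a^2 + 63*a - 8*t^2 + t*(33*a - 61) + 24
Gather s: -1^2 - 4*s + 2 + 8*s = 4*s + 1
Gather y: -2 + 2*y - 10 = 2*y - 12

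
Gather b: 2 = 2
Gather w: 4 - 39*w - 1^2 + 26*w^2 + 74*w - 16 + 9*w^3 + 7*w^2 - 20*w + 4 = 9*w^3 + 33*w^2 + 15*w - 9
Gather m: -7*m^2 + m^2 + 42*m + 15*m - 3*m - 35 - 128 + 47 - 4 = -6*m^2 + 54*m - 120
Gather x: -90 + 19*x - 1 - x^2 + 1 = -x^2 + 19*x - 90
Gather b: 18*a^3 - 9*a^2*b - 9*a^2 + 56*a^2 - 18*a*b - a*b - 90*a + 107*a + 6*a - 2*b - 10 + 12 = 18*a^3 + 47*a^2 + 23*a + b*(-9*a^2 - 19*a - 2) + 2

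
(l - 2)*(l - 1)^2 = l^3 - 4*l^2 + 5*l - 2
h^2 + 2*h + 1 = (h + 1)^2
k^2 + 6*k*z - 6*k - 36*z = (k - 6)*(k + 6*z)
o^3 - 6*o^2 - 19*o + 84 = (o - 7)*(o - 3)*(o + 4)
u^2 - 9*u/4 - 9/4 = (u - 3)*(u + 3/4)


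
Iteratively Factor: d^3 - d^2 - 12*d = (d)*(d^2 - d - 12) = d*(d - 4)*(d + 3)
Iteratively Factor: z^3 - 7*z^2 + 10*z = (z - 2)*(z^2 - 5*z) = (z - 5)*(z - 2)*(z)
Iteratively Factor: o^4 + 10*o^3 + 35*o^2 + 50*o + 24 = (o + 1)*(o^3 + 9*o^2 + 26*o + 24) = (o + 1)*(o + 3)*(o^2 + 6*o + 8) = (o + 1)*(o + 2)*(o + 3)*(o + 4)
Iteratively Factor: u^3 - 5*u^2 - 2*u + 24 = (u - 3)*(u^2 - 2*u - 8) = (u - 3)*(u + 2)*(u - 4)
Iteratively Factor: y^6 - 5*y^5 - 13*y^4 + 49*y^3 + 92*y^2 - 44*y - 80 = (y - 5)*(y^5 - 13*y^3 - 16*y^2 + 12*y + 16) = (y - 5)*(y + 2)*(y^4 - 2*y^3 - 9*y^2 + 2*y + 8) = (y - 5)*(y + 2)^2*(y^3 - 4*y^2 - y + 4) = (y - 5)*(y - 4)*(y + 2)^2*(y^2 - 1) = (y - 5)*(y - 4)*(y + 1)*(y + 2)^2*(y - 1)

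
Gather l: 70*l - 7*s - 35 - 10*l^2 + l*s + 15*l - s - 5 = -10*l^2 + l*(s + 85) - 8*s - 40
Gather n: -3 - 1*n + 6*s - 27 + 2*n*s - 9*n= n*(2*s - 10) + 6*s - 30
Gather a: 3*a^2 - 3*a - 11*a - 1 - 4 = 3*a^2 - 14*a - 5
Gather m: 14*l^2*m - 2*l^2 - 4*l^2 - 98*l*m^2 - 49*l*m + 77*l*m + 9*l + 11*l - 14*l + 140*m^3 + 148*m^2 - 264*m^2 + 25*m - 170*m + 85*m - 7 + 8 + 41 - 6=-6*l^2 + 6*l + 140*m^3 + m^2*(-98*l - 116) + m*(14*l^2 + 28*l - 60) + 36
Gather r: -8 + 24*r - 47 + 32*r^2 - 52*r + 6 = 32*r^2 - 28*r - 49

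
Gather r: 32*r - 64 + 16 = 32*r - 48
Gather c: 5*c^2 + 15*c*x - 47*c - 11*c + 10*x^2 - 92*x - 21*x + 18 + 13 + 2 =5*c^2 + c*(15*x - 58) + 10*x^2 - 113*x + 33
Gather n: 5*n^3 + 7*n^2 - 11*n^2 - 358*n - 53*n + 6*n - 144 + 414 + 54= 5*n^3 - 4*n^2 - 405*n + 324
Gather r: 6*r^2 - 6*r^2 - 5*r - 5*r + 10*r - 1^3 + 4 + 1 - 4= 0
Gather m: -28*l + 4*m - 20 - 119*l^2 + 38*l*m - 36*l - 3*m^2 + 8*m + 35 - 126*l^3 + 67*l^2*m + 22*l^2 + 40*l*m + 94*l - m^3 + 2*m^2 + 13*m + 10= -126*l^3 - 97*l^2 + 30*l - m^3 - m^2 + m*(67*l^2 + 78*l + 25) + 25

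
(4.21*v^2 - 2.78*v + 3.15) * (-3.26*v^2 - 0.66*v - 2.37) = -13.7246*v^4 + 6.2842*v^3 - 18.4119*v^2 + 4.5096*v - 7.4655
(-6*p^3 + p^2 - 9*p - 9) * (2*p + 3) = -12*p^4 - 16*p^3 - 15*p^2 - 45*p - 27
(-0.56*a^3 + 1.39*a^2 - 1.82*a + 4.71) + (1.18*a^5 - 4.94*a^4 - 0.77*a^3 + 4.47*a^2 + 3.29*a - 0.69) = 1.18*a^5 - 4.94*a^4 - 1.33*a^3 + 5.86*a^2 + 1.47*a + 4.02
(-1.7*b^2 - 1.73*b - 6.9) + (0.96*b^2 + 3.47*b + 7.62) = -0.74*b^2 + 1.74*b + 0.72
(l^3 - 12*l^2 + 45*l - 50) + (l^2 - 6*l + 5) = l^3 - 11*l^2 + 39*l - 45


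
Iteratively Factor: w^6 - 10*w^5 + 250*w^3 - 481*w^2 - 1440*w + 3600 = (w - 3)*(w^5 - 7*w^4 - 21*w^3 + 187*w^2 + 80*w - 1200) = (w - 5)*(w - 3)*(w^4 - 2*w^3 - 31*w^2 + 32*w + 240) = (w - 5)*(w - 3)*(w + 4)*(w^3 - 6*w^2 - 7*w + 60) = (w - 5)^2*(w - 3)*(w + 4)*(w^2 - w - 12) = (w - 5)^2*(w - 3)*(w + 3)*(w + 4)*(w - 4)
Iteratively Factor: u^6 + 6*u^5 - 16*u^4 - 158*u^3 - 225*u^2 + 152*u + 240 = (u + 4)*(u^5 + 2*u^4 - 24*u^3 - 62*u^2 + 23*u + 60) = (u + 4)^2*(u^4 - 2*u^3 - 16*u^2 + 2*u + 15) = (u + 1)*(u + 4)^2*(u^3 - 3*u^2 - 13*u + 15) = (u + 1)*(u + 3)*(u + 4)^2*(u^2 - 6*u + 5) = (u - 5)*(u + 1)*(u + 3)*(u + 4)^2*(u - 1)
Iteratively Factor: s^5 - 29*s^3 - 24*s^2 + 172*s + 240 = (s + 2)*(s^4 - 2*s^3 - 25*s^2 + 26*s + 120) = (s - 5)*(s + 2)*(s^3 + 3*s^2 - 10*s - 24) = (s - 5)*(s - 3)*(s + 2)*(s^2 + 6*s + 8) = (s - 5)*(s - 3)*(s + 2)*(s + 4)*(s + 2)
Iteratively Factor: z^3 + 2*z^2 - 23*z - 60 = (z - 5)*(z^2 + 7*z + 12) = (z - 5)*(z + 4)*(z + 3)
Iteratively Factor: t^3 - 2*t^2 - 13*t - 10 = (t + 1)*(t^2 - 3*t - 10) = (t + 1)*(t + 2)*(t - 5)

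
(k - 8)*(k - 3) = k^2 - 11*k + 24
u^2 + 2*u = u*(u + 2)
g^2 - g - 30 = (g - 6)*(g + 5)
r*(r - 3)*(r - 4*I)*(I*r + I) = I*r^4 + 4*r^3 - 2*I*r^3 - 8*r^2 - 3*I*r^2 - 12*r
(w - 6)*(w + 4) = w^2 - 2*w - 24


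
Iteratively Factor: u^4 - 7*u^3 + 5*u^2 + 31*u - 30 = (u - 5)*(u^3 - 2*u^2 - 5*u + 6) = (u - 5)*(u + 2)*(u^2 - 4*u + 3) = (u - 5)*(u - 3)*(u + 2)*(u - 1)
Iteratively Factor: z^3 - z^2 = (z)*(z^2 - z) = z*(z - 1)*(z)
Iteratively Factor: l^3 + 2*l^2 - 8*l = (l + 4)*(l^2 - 2*l) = l*(l + 4)*(l - 2)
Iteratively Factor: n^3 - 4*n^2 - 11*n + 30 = (n + 3)*(n^2 - 7*n + 10) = (n - 2)*(n + 3)*(n - 5)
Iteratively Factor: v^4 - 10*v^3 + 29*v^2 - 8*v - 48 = (v - 3)*(v^3 - 7*v^2 + 8*v + 16) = (v - 4)*(v - 3)*(v^2 - 3*v - 4) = (v - 4)*(v - 3)*(v + 1)*(v - 4)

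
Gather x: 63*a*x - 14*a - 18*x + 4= -14*a + x*(63*a - 18) + 4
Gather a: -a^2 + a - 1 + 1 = -a^2 + a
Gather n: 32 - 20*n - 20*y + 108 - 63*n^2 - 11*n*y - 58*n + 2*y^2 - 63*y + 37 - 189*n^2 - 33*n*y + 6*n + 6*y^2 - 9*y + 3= -252*n^2 + n*(-44*y - 72) + 8*y^2 - 92*y + 180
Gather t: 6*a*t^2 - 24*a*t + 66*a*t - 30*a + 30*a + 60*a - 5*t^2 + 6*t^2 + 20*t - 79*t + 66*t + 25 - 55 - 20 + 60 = 60*a + t^2*(6*a + 1) + t*(42*a + 7) + 10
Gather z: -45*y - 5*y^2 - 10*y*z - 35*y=-5*y^2 - 10*y*z - 80*y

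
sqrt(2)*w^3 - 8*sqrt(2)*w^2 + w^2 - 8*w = w*(w - 8)*(sqrt(2)*w + 1)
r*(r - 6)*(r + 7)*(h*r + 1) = h*r^4 + h*r^3 - 42*h*r^2 + r^3 + r^2 - 42*r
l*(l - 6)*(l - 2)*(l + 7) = l^4 - l^3 - 44*l^2 + 84*l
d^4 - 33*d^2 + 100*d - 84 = (d - 3)*(d - 2)^2*(d + 7)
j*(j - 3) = j^2 - 3*j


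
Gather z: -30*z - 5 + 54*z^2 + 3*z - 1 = 54*z^2 - 27*z - 6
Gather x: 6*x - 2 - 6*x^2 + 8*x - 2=-6*x^2 + 14*x - 4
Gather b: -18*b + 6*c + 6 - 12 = -18*b + 6*c - 6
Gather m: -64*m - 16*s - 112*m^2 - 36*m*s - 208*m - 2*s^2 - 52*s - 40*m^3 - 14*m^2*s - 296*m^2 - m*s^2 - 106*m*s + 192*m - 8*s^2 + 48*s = -40*m^3 + m^2*(-14*s - 408) + m*(-s^2 - 142*s - 80) - 10*s^2 - 20*s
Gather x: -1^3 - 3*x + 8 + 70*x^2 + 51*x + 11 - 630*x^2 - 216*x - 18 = -560*x^2 - 168*x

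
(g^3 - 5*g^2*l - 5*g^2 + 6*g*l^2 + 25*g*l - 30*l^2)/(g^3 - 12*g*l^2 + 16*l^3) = (g^2 - 3*g*l - 5*g + 15*l)/(g^2 + 2*g*l - 8*l^2)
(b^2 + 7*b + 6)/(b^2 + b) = (b + 6)/b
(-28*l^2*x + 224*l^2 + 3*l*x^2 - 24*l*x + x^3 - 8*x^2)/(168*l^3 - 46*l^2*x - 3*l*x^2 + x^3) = (x - 8)/(-6*l + x)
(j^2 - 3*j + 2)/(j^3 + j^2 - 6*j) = (j - 1)/(j*(j + 3))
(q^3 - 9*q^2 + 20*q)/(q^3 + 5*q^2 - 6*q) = (q^2 - 9*q + 20)/(q^2 + 5*q - 6)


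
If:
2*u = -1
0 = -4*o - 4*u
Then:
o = 1/2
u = -1/2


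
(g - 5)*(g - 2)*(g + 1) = g^3 - 6*g^2 + 3*g + 10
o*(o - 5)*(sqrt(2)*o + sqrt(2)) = sqrt(2)*o^3 - 4*sqrt(2)*o^2 - 5*sqrt(2)*o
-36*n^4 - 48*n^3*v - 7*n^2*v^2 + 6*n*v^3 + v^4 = (-3*n + v)*(n + v)*(2*n + v)*(6*n + v)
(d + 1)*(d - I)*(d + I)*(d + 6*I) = d^4 + d^3 + 6*I*d^3 + d^2 + 6*I*d^2 + d + 6*I*d + 6*I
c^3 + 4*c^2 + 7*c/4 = c*(c + 1/2)*(c + 7/2)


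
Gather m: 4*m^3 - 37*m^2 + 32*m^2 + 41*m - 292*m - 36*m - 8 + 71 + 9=4*m^3 - 5*m^2 - 287*m + 72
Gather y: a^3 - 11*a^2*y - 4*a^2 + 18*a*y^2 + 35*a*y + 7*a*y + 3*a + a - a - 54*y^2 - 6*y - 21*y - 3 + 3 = a^3 - 4*a^2 + 3*a + y^2*(18*a - 54) + y*(-11*a^2 + 42*a - 27)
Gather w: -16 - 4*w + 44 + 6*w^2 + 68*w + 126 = 6*w^2 + 64*w + 154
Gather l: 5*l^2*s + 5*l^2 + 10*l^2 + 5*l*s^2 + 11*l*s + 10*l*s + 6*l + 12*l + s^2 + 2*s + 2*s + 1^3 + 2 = l^2*(5*s + 15) + l*(5*s^2 + 21*s + 18) + s^2 + 4*s + 3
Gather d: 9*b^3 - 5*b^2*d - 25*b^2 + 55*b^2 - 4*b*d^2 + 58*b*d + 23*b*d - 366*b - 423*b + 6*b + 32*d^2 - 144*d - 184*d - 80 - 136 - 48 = 9*b^3 + 30*b^2 - 783*b + d^2*(32 - 4*b) + d*(-5*b^2 + 81*b - 328) - 264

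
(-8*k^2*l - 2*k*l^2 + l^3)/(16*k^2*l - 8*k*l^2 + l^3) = (-2*k - l)/(4*k - l)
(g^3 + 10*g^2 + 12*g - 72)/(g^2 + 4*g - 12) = g + 6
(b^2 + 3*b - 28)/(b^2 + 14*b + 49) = (b - 4)/(b + 7)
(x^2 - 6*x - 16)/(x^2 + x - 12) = (x^2 - 6*x - 16)/(x^2 + x - 12)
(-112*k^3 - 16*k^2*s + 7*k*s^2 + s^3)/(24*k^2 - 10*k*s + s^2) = (28*k^2 + 11*k*s + s^2)/(-6*k + s)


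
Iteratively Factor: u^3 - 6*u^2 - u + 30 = (u - 5)*(u^2 - u - 6) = (u - 5)*(u - 3)*(u + 2)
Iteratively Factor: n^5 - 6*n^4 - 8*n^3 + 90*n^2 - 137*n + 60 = (n - 3)*(n^4 - 3*n^3 - 17*n^2 + 39*n - 20) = (n - 5)*(n - 3)*(n^3 + 2*n^2 - 7*n + 4) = (n - 5)*(n - 3)*(n - 1)*(n^2 + 3*n - 4) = (n - 5)*(n - 3)*(n - 1)^2*(n + 4)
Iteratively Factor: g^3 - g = (g)*(g^2 - 1) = g*(g + 1)*(g - 1)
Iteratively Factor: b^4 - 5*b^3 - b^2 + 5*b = (b - 5)*(b^3 - b) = (b - 5)*(b + 1)*(b^2 - b) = b*(b - 5)*(b + 1)*(b - 1)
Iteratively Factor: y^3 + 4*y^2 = (y)*(y^2 + 4*y) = y^2*(y + 4)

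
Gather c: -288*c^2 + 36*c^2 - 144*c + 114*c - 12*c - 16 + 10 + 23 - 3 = -252*c^2 - 42*c + 14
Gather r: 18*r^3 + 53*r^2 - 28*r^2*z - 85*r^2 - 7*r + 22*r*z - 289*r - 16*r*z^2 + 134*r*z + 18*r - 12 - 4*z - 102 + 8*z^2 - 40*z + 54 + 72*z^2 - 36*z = 18*r^3 + r^2*(-28*z - 32) + r*(-16*z^2 + 156*z - 278) + 80*z^2 - 80*z - 60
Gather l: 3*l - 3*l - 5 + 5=0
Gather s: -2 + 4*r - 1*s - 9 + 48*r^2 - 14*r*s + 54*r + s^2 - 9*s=48*r^2 + 58*r + s^2 + s*(-14*r - 10) - 11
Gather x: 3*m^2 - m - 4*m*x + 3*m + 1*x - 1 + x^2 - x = 3*m^2 - 4*m*x + 2*m + x^2 - 1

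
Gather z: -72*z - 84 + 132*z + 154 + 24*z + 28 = 84*z + 98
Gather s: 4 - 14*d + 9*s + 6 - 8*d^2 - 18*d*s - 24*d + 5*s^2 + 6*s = -8*d^2 - 38*d + 5*s^2 + s*(15 - 18*d) + 10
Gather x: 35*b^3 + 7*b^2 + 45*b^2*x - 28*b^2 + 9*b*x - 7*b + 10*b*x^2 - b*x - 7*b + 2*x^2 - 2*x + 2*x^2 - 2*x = 35*b^3 - 21*b^2 - 14*b + x^2*(10*b + 4) + x*(45*b^2 + 8*b - 4)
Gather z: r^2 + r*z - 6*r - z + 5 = r^2 - 6*r + z*(r - 1) + 5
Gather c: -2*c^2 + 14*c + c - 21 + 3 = -2*c^2 + 15*c - 18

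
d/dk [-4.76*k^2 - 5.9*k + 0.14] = -9.52*k - 5.9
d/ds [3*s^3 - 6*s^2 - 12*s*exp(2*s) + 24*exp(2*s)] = 9*s^2 - 24*s*exp(2*s) - 12*s + 36*exp(2*s)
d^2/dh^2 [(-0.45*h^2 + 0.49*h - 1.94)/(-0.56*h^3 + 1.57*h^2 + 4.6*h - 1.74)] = (0.28224*h^6 - 0.921984*h^5 + 16.840656*h^4 - 44.86897*h^3 + 11.812128*h^2 + 64.690572*h + 87.581104)/(0.175616*h^9 - 1.477056*h^8 - 0.186647999999999*h^7 + 22.033019*h^6 - 7.645668*h^5 - 113.690262*h^4 - 16.851952*h^3 + 96.195204*h^2 - 41.78088*h + 5.268024)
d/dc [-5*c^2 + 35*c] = 35 - 10*c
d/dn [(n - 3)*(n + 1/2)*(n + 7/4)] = 3*n^2 - 3*n/2 - 47/8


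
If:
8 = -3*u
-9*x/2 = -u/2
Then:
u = -8/3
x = -8/27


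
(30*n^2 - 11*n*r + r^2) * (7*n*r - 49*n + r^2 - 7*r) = 210*n^3*r - 1470*n^3 - 47*n^2*r^2 + 329*n^2*r - 4*n*r^3 + 28*n*r^2 + r^4 - 7*r^3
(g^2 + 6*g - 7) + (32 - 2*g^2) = -g^2 + 6*g + 25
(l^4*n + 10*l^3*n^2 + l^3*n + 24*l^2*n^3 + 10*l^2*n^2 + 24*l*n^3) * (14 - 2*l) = -2*l^5*n - 20*l^4*n^2 + 12*l^4*n - 48*l^3*n^3 + 120*l^3*n^2 + 14*l^3*n + 288*l^2*n^3 + 140*l^2*n^2 + 336*l*n^3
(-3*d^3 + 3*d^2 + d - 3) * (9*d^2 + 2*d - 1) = -27*d^5 + 21*d^4 + 18*d^3 - 28*d^2 - 7*d + 3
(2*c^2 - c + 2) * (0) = 0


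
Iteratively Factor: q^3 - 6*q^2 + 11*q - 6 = (q - 1)*(q^2 - 5*q + 6) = (q - 3)*(q - 1)*(q - 2)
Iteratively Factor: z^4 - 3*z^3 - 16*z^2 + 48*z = (z)*(z^3 - 3*z^2 - 16*z + 48) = z*(z - 4)*(z^2 + z - 12) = z*(z - 4)*(z - 3)*(z + 4)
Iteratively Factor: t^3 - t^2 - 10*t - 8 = (t - 4)*(t^2 + 3*t + 2) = (t - 4)*(t + 1)*(t + 2)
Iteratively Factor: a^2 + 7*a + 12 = (a + 3)*(a + 4)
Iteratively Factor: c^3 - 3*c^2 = (c)*(c^2 - 3*c) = c*(c - 3)*(c)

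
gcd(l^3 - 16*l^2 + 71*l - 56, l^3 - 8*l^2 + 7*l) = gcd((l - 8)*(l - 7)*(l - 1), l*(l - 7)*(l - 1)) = l^2 - 8*l + 7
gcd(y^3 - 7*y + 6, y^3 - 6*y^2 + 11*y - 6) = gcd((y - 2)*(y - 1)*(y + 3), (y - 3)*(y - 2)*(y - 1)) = y^2 - 3*y + 2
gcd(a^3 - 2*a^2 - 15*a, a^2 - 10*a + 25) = a - 5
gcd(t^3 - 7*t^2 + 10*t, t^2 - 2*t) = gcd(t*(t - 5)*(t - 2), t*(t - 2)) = t^2 - 2*t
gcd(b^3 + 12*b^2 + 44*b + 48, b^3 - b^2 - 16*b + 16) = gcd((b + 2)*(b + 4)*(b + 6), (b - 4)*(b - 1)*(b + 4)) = b + 4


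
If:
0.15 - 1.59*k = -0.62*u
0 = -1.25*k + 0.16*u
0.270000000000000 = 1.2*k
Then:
No Solution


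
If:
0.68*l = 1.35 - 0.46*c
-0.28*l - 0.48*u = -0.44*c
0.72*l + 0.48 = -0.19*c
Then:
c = 6.43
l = -2.36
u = 7.27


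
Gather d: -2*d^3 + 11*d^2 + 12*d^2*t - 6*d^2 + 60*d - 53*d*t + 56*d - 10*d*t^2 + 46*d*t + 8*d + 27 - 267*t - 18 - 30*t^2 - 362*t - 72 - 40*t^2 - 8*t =-2*d^3 + d^2*(12*t + 5) + d*(-10*t^2 - 7*t + 124) - 70*t^2 - 637*t - 63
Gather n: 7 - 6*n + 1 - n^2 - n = -n^2 - 7*n + 8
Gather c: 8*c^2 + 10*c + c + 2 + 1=8*c^2 + 11*c + 3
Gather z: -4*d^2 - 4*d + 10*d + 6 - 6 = -4*d^2 + 6*d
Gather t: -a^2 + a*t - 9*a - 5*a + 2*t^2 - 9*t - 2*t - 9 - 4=-a^2 - 14*a + 2*t^2 + t*(a - 11) - 13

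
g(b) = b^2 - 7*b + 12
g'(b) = 2*b - 7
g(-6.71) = 103.99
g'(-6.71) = -20.42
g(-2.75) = 38.81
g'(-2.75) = -12.50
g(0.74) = 7.37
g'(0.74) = -5.52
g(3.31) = -0.21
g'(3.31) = -0.38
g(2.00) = 2.00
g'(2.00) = -3.00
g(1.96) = 2.12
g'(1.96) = -3.08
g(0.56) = 8.39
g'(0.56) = -5.88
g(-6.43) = 98.35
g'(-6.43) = -19.86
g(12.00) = 72.00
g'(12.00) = 17.00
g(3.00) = 0.00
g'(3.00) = -1.00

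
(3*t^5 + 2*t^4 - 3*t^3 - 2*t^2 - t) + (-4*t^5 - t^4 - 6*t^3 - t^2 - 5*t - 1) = -t^5 + t^4 - 9*t^3 - 3*t^2 - 6*t - 1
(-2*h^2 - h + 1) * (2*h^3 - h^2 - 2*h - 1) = -4*h^5 + 7*h^3 + 3*h^2 - h - 1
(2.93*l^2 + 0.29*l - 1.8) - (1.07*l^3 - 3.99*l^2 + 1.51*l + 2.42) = -1.07*l^3 + 6.92*l^2 - 1.22*l - 4.22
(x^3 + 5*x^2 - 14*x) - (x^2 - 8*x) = x^3 + 4*x^2 - 6*x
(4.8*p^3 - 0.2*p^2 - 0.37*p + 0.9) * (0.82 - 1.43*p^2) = -6.864*p^5 + 0.286*p^4 + 4.4651*p^3 - 1.451*p^2 - 0.3034*p + 0.738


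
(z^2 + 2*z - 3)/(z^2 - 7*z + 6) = (z + 3)/(z - 6)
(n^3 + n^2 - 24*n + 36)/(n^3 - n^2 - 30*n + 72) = (n - 2)/(n - 4)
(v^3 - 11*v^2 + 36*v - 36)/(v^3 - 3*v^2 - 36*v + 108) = (v - 2)/(v + 6)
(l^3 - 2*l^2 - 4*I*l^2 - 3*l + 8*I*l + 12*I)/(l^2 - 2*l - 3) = l - 4*I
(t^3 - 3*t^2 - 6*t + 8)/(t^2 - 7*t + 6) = (t^2 - 2*t - 8)/(t - 6)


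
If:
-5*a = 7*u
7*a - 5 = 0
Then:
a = 5/7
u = -25/49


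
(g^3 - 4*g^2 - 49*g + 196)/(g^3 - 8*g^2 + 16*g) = (g^2 - 49)/(g*(g - 4))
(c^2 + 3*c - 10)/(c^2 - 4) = (c + 5)/(c + 2)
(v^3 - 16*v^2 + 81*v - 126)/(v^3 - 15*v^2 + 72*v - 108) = (v - 7)/(v - 6)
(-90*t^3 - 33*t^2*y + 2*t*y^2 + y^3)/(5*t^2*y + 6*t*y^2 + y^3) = (-18*t^2 - 3*t*y + y^2)/(y*(t + y))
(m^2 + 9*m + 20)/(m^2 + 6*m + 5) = (m + 4)/(m + 1)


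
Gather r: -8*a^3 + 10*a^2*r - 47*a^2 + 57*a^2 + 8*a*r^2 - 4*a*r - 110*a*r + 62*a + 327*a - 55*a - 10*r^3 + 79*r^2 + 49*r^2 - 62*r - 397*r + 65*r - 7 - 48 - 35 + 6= -8*a^3 + 10*a^2 + 334*a - 10*r^3 + r^2*(8*a + 128) + r*(10*a^2 - 114*a - 394) - 84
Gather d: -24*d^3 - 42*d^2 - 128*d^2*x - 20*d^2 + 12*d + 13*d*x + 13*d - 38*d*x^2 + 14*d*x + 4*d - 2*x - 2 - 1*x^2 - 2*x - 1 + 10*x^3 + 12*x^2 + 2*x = -24*d^3 + d^2*(-128*x - 62) + d*(-38*x^2 + 27*x + 29) + 10*x^3 + 11*x^2 - 2*x - 3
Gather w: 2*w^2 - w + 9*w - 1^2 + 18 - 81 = 2*w^2 + 8*w - 64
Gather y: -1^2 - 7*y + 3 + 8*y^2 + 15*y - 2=8*y^2 + 8*y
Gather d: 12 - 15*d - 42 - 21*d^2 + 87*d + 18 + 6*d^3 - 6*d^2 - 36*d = 6*d^3 - 27*d^2 + 36*d - 12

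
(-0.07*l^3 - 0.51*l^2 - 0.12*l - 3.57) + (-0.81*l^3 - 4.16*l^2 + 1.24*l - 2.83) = -0.88*l^3 - 4.67*l^2 + 1.12*l - 6.4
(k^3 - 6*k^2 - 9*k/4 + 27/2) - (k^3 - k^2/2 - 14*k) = -11*k^2/2 + 47*k/4 + 27/2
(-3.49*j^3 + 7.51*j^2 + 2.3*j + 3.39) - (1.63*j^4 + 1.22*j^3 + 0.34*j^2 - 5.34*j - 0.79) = -1.63*j^4 - 4.71*j^3 + 7.17*j^2 + 7.64*j + 4.18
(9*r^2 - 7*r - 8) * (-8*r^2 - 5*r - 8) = -72*r^4 + 11*r^3 + 27*r^2 + 96*r + 64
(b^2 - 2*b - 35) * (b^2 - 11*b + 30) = b^4 - 13*b^3 + 17*b^2 + 325*b - 1050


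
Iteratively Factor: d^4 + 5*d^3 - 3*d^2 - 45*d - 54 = (d - 3)*(d^3 + 8*d^2 + 21*d + 18) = (d - 3)*(d + 2)*(d^2 + 6*d + 9) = (d - 3)*(d + 2)*(d + 3)*(d + 3)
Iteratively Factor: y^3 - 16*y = (y - 4)*(y^2 + 4*y) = y*(y - 4)*(y + 4)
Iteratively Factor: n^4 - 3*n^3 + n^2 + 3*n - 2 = (n - 1)*(n^3 - 2*n^2 - n + 2) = (n - 1)^2*(n^2 - n - 2) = (n - 2)*(n - 1)^2*(n + 1)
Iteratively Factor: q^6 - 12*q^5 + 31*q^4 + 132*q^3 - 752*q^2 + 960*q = (q - 3)*(q^5 - 9*q^4 + 4*q^3 + 144*q^2 - 320*q) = q*(q - 3)*(q^4 - 9*q^3 + 4*q^2 + 144*q - 320) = q*(q - 4)*(q - 3)*(q^3 - 5*q^2 - 16*q + 80) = q*(q - 5)*(q - 4)*(q - 3)*(q^2 - 16) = q*(q - 5)*(q - 4)*(q - 3)*(q + 4)*(q - 4)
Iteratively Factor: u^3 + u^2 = (u + 1)*(u^2) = u*(u + 1)*(u)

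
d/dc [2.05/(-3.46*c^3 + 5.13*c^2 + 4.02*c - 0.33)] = (21.279*c^2 - 21.033*c - 8.241)/(3.46*c^3 - 5.13*c^2 - 4.02*c + 0.33)^2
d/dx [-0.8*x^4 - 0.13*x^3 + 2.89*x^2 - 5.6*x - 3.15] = -3.2*x^3 - 0.39*x^2 + 5.78*x - 5.6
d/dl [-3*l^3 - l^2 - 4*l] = -9*l^2 - 2*l - 4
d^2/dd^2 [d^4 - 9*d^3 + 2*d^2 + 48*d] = 12*d^2 - 54*d + 4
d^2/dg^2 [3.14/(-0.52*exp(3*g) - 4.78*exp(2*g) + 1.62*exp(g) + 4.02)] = (-3.14*(1.56*exp(2*g) + 9.56*exp(g) - 1.62)*(3.12*exp(2*g) + 19.12*exp(g) - 3.24)*exp(g) + (14.6952*exp(2*g) + 60.0368*exp(g) - 5.0868)*(0.52*exp(3*g) + 4.78*exp(2*g) - 1.62*exp(g) - 4.02))*exp(g)/(0.52*exp(3*g) + 4.78*exp(2*g) - 1.62*exp(g) - 4.02)^3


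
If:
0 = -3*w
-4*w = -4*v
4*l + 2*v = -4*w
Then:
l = 0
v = 0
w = 0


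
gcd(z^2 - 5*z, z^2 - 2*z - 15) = z - 5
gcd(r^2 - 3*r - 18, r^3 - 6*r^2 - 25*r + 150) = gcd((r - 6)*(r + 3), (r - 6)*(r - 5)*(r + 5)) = r - 6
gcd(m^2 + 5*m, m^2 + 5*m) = m^2 + 5*m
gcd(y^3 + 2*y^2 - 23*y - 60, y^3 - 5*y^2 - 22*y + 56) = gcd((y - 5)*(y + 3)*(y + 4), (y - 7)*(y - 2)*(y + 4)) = y + 4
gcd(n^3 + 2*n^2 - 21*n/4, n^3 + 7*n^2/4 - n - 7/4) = 1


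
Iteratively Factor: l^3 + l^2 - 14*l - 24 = (l - 4)*(l^2 + 5*l + 6) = (l - 4)*(l + 2)*(l + 3)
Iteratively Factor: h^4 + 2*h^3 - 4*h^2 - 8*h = (h - 2)*(h^3 + 4*h^2 + 4*h) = (h - 2)*(h + 2)*(h^2 + 2*h) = (h - 2)*(h + 2)^2*(h)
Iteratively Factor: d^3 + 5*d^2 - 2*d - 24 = (d - 2)*(d^2 + 7*d + 12) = (d - 2)*(d + 4)*(d + 3)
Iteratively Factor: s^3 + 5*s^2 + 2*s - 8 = (s - 1)*(s^2 + 6*s + 8) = (s - 1)*(s + 2)*(s + 4)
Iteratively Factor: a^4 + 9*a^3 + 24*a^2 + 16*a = (a + 4)*(a^3 + 5*a^2 + 4*a) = (a + 4)^2*(a^2 + a) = (a + 1)*(a + 4)^2*(a)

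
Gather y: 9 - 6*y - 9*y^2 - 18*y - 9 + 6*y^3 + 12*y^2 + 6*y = 6*y^3 + 3*y^2 - 18*y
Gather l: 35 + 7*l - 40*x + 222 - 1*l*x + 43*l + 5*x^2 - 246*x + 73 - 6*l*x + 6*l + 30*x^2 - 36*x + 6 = l*(56 - 7*x) + 35*x^2 - 322*x + 336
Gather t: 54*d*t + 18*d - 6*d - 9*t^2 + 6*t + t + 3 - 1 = 12*d - 9*t^2 + t*(54*d + 7) + 2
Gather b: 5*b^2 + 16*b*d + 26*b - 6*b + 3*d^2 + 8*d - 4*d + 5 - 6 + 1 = 5*b^2 + b*(16*d + 20) + 3*d^2 + 4*d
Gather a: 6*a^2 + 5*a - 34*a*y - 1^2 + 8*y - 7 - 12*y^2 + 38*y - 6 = 6*a^2 + a*(5 - 34*y) - 12*y^2 + 46*y - 14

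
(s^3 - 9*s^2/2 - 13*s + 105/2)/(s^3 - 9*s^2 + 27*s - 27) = (2*s^2 - 3*s - 35)/(2*(s^2 - 6*s + 9))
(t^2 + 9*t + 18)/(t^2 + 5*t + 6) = (t + 6)/(t + 2)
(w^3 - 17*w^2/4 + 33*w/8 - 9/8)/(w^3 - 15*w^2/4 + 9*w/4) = (w - 1/2)/w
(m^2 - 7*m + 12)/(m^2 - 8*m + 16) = (m - 3)/(m - 4)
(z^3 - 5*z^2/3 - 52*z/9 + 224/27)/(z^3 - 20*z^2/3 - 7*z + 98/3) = (z^2 - 4*z + 32/9)/(z^2 - 9*z + 14)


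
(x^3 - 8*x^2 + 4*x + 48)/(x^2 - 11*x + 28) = (x^2 - 4*x - 12)/(x - 7)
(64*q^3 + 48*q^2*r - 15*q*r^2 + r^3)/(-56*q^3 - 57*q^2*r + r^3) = (-8*q + r)/(7*q + r)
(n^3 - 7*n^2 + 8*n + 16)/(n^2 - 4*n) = n - 3 - 4/n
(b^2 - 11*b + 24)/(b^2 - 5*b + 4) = (b^2 - 11*b + 24)/(b^2 - 5*b + 4)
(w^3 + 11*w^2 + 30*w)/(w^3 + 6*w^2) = (w + 5)/w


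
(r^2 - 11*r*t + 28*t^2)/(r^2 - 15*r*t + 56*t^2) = (r - 4*t)/(r - 8*t)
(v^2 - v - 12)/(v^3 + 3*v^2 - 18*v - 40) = (v + 3)/(v^2 + 7*v + 10)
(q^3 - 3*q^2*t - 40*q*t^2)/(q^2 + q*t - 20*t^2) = q*(q - 8*t)/(q - 4*t)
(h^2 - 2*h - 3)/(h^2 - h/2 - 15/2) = 2*(h + 1)/(2*h + 5)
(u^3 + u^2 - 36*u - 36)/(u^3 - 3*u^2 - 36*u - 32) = (u^2 - 36)/(u^2 - 4*u - 32)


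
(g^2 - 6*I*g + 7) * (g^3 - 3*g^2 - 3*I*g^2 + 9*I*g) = g^5 - 3*g^4 - 9*I*g^4 - 11*g^3 + 27*I*g^3 + 33*g^2 - 21*I*g^2 + 63*I*g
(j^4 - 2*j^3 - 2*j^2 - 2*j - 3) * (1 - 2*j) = -2*j^5 + 5*j^4 + 2*j^3 + 2*j^2 + 4*j - 3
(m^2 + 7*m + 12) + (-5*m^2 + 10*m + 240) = -4*m^2 + 17*m + 252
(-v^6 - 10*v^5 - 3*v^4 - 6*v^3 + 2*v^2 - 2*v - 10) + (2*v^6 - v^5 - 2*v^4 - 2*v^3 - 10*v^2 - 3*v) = v^6 - 11*v^5 - 5*v^4 - 8*v^3 - 8*v^2 - 5*v - 10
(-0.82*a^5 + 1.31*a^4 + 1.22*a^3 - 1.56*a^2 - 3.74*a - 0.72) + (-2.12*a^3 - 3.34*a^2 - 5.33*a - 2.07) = -0.82*a^5 + 1.31*a^4 - 0.9*a^3 - 4.9*a^2 - 9.07*a - 2.79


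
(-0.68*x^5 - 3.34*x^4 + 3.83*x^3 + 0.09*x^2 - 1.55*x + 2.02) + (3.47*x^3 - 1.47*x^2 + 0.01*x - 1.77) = -0.68*x^5 - 3.34*x^4 + 7.3*x^3 - 1.38*x^2 - 1.54*x + 0.25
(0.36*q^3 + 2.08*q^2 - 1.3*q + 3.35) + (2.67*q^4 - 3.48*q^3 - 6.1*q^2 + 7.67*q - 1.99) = 2.67*q^4 - 3.12*q^3 - 4.02*q^2 + 6.37*q + 1.36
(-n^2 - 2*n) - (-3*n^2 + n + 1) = 2*n^2 - 3*n - 1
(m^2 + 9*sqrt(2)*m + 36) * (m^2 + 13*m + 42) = m^4 + 9*sqrt(2)*m^3 + 13*m^3 + 78*m^2 + 117*sqrt(2)*m^2 + 468*m + 378*sqrt(2)*m + 1512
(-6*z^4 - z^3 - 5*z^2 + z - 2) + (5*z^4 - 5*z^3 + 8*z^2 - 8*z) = -z^4 - 6*z^3 + 3*z^2 - 7*z - 2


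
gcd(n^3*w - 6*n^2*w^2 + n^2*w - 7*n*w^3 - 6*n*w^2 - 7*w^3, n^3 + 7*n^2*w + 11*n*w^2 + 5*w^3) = n + w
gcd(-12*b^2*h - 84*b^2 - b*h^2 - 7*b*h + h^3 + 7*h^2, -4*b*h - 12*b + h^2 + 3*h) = 4*b - h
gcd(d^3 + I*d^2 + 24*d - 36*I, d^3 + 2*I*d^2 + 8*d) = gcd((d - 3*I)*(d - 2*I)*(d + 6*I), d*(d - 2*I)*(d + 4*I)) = d - 2*I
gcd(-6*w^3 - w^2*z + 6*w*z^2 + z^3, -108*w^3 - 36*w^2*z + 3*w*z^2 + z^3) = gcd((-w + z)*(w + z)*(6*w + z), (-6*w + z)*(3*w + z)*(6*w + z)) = 6*w + z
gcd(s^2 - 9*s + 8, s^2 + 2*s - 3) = s - 1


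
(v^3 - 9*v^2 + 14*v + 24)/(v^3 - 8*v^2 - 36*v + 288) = (v^2 - 3*v - 4)/(v^2 - 2*v - 48)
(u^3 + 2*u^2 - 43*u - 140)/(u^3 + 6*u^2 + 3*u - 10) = (u^2 - 3*u - 28)/(u^2 + u - 2)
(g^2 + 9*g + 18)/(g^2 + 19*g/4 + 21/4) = 4*(g + 6)/(4*g + 7)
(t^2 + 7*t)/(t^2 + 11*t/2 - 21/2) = 2*t/(2*t - 3)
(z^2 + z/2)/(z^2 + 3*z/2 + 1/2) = z/(z + 1)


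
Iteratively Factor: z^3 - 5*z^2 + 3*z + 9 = (z - 3)*(z^2 - 2*z - 3) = (z - 3)*(z + 1)*(z - 3)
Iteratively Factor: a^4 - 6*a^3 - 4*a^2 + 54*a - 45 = (a - 5)*(a^3 - a^2 - 9*a + 9) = (a - 5)*(a - 1)*(a^2 - 9) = (a - 5)*(a - 1)*(a + 3)*(a - 3)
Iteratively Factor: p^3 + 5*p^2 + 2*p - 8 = (p + 4)*(p^2 + p - 2) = (p + 2)*(p + 4)*(p - 1)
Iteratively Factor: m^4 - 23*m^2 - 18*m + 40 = (m - 5)*(m^3 + 5*m^2 + 2*m - 8) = (m - 5)*(m + 2)*(m^2 + 3*m - 4) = (m - 5)*(m - 1)*(m + 2)*(m + 4)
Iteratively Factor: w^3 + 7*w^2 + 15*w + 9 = (w + 1)*(w^2 + 6*w + 9) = (w + 1)*(w + 3)*(w + 3)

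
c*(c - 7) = c^2 - 7*c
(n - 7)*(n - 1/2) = n^2 - 15*n/2 + 7/2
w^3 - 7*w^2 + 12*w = w*(w - 4)*(w - 3)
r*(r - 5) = r^2 - 5*r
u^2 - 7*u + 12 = (u - 4)*(u - 3)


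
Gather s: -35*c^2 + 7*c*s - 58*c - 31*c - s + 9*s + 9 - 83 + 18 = -35*c^2 - 89*c + s*(7*c + 8) - 56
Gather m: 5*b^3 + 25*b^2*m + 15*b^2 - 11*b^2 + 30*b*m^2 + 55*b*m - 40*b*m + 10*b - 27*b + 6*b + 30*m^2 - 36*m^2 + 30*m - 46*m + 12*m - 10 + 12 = 5*b^3 + 4*b^2 - 11*b + m^2*(30*b - 6) + m*(25*b^2 + 15*b - 4) + 2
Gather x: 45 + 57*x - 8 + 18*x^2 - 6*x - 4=18*x^2 + 51*x + 33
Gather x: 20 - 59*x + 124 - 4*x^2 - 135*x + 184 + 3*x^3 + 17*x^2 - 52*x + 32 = 3*x^3 + 13*x^2 - 246*x + 360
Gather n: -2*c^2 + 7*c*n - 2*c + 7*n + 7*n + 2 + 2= -2*c^2 - 2*c + n*(7*c + 14) + 4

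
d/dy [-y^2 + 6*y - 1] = 6 - 2*y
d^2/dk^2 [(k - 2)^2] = 2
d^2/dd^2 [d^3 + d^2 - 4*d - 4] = 6*d + 2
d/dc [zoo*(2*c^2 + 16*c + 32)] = zoo*(c + 4)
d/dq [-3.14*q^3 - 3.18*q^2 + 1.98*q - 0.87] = -9.42*q^2 - 6.36*q + 1.98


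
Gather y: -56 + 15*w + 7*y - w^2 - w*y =-w^2 + 15*w + y*(7 - w) - 56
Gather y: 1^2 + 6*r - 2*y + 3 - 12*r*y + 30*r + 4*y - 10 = 36*r + y*(2 - 12*r) - 6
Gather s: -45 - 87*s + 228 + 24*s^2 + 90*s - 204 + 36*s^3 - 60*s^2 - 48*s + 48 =36*s^3 - 36*s^2 - 45*s + 27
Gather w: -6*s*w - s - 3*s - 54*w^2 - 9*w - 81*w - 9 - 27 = -4*s - 54*w^2 + w*(-6*s - 90) - 36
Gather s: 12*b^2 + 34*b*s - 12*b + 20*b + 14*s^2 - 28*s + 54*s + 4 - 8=12*b^2 + 8*b + 14*s^2 + s*(34*b + 26) - 4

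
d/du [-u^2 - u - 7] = -2*u - 1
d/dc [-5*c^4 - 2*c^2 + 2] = -20*c^3 - 4*c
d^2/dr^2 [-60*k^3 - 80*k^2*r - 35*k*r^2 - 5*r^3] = -70*k - 30*r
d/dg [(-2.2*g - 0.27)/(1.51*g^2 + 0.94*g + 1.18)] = (3.322*g^2 + 0.8154*g - 2.3422)/(2.2801*g^4 + 2.8388*g^3 + 4.4472*g^2 + 2.2184*g + 1.3924)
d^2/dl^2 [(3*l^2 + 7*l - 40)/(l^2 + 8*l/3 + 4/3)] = 18*(-3*l^3 - 396*l^2 - 1044*l - 752)/(27*l^6 + 216*l^5 + 684*l^4 + 1088*l^3 + 912*l^2 + 384*l + 64)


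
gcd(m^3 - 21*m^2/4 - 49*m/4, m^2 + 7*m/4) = m^2 + 7*m/4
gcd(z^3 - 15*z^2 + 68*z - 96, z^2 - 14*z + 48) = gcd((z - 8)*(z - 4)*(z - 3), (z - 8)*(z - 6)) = z - 8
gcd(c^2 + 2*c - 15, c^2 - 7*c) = 1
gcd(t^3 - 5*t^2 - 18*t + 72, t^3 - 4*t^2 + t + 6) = t - 3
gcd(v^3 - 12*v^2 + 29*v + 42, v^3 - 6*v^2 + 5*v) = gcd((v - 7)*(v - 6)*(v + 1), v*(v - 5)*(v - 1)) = 1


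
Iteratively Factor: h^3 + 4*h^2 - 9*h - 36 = (h + 3)*(h^2 + h - 12) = (h + 3)*(h + 4)*(h - 3)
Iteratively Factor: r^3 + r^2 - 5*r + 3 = (r + 3)*(r^2 - 2*r + 1) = (r - 1)*(r + 3)*(r - 1)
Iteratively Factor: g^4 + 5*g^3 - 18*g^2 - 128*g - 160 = (g + 4)*(g^3 + g^2 - 22*g - 40) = (g - 5)*(g + 4)*(g^2 + 6*g + 8) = (g - 5)*(g + 2)*(g + 4)*(g + 4)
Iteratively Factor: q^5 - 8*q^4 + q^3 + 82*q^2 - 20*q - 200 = (q - 5)*(q^4 - 3*q^3 - 14*q^2 + 12*q + 40) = (q - 5)^2*(q^3 + 2*q^2 - 4*q - 8) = (q - 5)^2*(q - 2)*(q^2 + 4*q + 4) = (q - 5)^2*(q - 2)*(q + 2)*(q + 2)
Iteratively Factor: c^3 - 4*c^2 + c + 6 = (c + 1)*(c^2 - 5*c + 6) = (c - 2)*(c + 1)*(c - 3)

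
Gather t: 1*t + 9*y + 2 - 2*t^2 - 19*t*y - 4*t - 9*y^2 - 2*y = -2*t^2 + t*(-19*y - 3) - 9*y^2 + 7*y + 2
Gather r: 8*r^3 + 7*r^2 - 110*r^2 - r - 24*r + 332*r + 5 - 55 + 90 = 8*r^3 - 103*r^2 + 307*r + 40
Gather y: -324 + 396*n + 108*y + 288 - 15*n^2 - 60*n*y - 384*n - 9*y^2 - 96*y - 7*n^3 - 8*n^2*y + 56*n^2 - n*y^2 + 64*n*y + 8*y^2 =-7*n^3 + 41*n^2 + 12*n + y^2*(-n - 1) + y*(-8*n^2 + 4*n + 12) - 36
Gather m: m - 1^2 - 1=m - 2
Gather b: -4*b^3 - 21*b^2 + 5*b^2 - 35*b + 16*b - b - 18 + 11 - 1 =-4*b^3 - 16*b^2 - 20*b - 8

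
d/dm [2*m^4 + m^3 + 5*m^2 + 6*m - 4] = 8*m^3 + 3*m^2 + 10*m + 6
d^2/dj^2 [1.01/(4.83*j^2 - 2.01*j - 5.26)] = (47.124378*j^2 - 19.610766*j - 1.01*(9.66*j - 2.01)*(19.32*j - 4.02) - 51.319716)/(-4.83*j^2 + 2.01*j + 5.26)^3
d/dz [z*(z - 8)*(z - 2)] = 3*z^2 - 20*z + 16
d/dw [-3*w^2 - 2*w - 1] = -6*w - 2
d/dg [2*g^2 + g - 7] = 4*g + 1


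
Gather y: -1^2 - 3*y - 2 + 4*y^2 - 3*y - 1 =4*y^2 - 6*y - 4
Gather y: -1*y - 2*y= -3*y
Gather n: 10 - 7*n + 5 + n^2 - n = n^2 - 8*n + 15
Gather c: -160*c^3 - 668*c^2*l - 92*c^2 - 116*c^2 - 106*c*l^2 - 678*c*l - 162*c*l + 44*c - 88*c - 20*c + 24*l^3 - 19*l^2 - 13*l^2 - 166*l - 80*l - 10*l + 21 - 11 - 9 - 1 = -160*c^3 + c^2*(-668*l - 208) + c*(-106*l^2 - 840*l - 64) + 24*l^3 - 32*l^2 - 256*l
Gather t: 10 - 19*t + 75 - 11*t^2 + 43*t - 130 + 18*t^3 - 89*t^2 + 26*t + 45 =18*t^3 - 100*t^2 + 50*t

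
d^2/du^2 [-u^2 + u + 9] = -2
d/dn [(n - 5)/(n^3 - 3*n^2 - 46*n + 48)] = (n^3 - 3*n^2 - 46*n + (n - 5)*(-3*n^2 + 6*n + 46) + 48)/(n^3 - 3*n^2 - 46*n + 48)^2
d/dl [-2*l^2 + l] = 1 - 4*l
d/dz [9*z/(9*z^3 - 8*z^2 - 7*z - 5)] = 9*(-18*z^3 + 8*z^2 - 5)/(81*z^6 - 144*z^5 - 62*z^4 + 22*z^3 + 129*z^2 + 70*z + 25)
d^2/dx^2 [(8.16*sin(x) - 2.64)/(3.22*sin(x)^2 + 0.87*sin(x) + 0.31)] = (-84.606144*sin(x)^5 + 132.349728*sin(x)^4 + 240.271248*sin(x)^3 - 170.57748*sin(x)^2 - 94.742232*sin(x) - 3.12744000000001)/(3.22*sin(x)^2 + 0.87*sin(x) + 0.31)^3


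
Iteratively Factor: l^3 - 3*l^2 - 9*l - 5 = (l + 1)*(l^2 - 4*l - 5) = (l + 1)^2*(l - 5)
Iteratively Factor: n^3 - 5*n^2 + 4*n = (n - 1)*(n^2 - 4*n) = (n - 4)*(n - 1)*(n)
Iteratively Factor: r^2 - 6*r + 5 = (r - 5)*(r - 1)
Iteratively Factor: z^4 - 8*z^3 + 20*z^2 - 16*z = (z - 2)*(z^3 - 6*z^2 + 8*z) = (z - 2)^2*(z^2 - 4*z) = z*(z - 2)^2*(z - 4)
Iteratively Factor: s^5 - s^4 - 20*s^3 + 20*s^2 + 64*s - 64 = (s + 4)*(s^4 - 5*s^3 + 20*s - 16) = (s - 2)*(s + 4)*(s^3 - 3*s^2 - 6*s + 8) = (s - 2)*(s + 2)*(s + 4)*(s^2 - 5*s + 4) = (s - 4)*(s - 2)*(s + 2)*(s + 4)*(s - 1)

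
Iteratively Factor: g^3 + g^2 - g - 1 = (g - 1)*(g^2 + 2*g + 1) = (g - 1)*(g + 1)*(g + 1)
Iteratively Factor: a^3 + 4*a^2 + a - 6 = (a + 3)*(a^2 + a - 2) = (a + 2)*(a + 3)*(a - 1)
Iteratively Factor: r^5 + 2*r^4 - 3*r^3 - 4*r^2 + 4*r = (r - 1)*(r^4 + 3*r^3 - 4*r) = (r - 1)*(r + 2)*(r^3 + r^2 - 2*r) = r*(r - 1)*(r + 2)*(r^2 + r - 2) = r*(r - 1)*(r + 2)^2*(r - 1)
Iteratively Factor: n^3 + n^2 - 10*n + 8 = (n + 4)*(n^2 - 3*n + 2) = (n - 1)*(n + 4)*(n - 2)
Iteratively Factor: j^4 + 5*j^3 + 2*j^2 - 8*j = (j + 2)*(j^3 + 3*j^2 - 4*j) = (j - 1)*(j + 2)*(j^2 + 4*j) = (j - 1)*(j + 2)*(j + 4)*(j)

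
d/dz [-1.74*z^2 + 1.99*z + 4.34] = 1.99 - 3.48*z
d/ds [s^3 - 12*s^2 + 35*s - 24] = 3*s^2 - 24*s + 35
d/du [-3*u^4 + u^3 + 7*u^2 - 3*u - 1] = -12*u^3 + 3*u^2 + 14*u - 3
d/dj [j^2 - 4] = 2*j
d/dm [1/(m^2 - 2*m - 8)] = 2*(1 - m)/(-m^2 + 2*m + 8)^2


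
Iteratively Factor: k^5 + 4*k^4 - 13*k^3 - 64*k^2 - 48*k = (k)*(k^4 + 4*k^3 - 13*k^2 - 64*k - 48) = k*(k + 1)*(k^3 + 3*k^2 - 16*k - 48) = k*(k - 4)*(k + 1)*(k^2 + 7*k + 12) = k*(k - 4)*(k + 1)*(k + 3)*(k + 4)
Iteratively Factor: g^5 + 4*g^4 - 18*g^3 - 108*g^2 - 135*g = (g + 3)*(g^4 + g^3 - 21*g^2 - 45*g) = (g + 3)^2*(g^3 - 2*g^2 - 15*g) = (g - 5)*(g + 3)^2*(g^2 + 3*g) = (g - 5)*(g + 3)^3*(g)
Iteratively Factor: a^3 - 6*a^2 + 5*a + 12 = (a - 4)*(a^2 - 2*a - 3) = (a - 4)*(a + 1)*(a - 3)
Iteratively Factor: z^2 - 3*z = (z - 3)*(z)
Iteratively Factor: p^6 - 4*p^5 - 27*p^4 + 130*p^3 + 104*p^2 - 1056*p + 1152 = (p + 4)*(p^5 - 8*p^4 + 5*p^3 + 110*p^2 - 336*p + 288) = (p - 2)*(p + 4)*(p^4 - 6*p^3 - 7*p^2 + 96*p - 144) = (p - 2)*(p + 4)^2*(p^3 - 10*p^2 + 33*p - 36) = (p - 3)*(p - 2)*(p + 4)^2*(p^2 - 7*p + 12) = (p - 4)*(p - 3)*(p - 2)*(p + 4)^2*(p - 3)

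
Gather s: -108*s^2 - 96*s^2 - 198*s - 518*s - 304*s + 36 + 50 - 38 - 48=-204*s^2 - 1020*s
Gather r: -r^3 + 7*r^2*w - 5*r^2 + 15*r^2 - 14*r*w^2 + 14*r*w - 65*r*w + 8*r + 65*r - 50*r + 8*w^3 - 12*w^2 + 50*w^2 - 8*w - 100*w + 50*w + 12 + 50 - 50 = -r^3 + r^2*(7*w + 10) + r*(-14*w^2 - 51*w + 23) + 8*w^3 + 38*w^2 - 58*w + 12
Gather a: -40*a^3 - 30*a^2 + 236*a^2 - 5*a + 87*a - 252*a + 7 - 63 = -40*a^3 + 206*a^2 - 170*a - 56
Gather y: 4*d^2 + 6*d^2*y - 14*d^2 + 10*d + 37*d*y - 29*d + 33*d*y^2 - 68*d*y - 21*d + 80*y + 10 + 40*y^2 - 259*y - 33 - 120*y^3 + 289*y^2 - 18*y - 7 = -10*d^2 - 40*d - 120*y^3 + y^2*(33*d + 329) + y*(6*d^2 - 31*d - 197) - 30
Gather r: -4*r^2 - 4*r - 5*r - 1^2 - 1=-4*r^2 - 9*r - 2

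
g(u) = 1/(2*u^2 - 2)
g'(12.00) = 0.00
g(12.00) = 0.00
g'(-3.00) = 0.05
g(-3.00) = 0.06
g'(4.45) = -0.01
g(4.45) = 0.03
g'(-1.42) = 1.37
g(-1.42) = 0.49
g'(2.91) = -0.05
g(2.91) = 0.07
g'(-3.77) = 0.02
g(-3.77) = 0.04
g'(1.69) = -0.49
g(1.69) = 0.27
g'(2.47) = -0.09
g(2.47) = 0.10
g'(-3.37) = 0.03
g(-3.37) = 0.05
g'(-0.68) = 2.35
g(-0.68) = -0.93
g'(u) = -4*u/(2*u^2 - 2)^2 = -u/(u^2 - 1)^2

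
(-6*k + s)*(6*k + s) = -36*k^2 + s^2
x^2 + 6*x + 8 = (x + 2)*(x + 4)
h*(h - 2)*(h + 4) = h^3 + 2*h^2 - 8*h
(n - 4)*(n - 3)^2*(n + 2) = n^4 - 8*n^3 + 13*n^2 + 30*n - 72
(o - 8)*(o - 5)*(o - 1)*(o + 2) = o^4 - 12*o^3 + 25*o^2 + 66*o - 80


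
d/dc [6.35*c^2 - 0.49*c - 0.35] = 12.7*c - 0.49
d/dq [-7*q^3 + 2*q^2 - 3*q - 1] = -21*q^2 + 4*q - 3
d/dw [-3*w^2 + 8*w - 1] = 8 - 6*w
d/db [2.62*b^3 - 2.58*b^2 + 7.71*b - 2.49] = 7.86*b^2 - 5.16*b + 7.71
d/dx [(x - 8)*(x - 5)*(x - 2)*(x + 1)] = 4*x^3 - 42*x^2 + 102*x - 14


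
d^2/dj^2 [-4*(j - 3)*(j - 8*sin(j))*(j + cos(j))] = -32*j^2*sin(j) + 4*j^2*cos(j) + 112*j*sin(j) - 64*j*sin(2*j) + 116*j*cos(j) - 24*j + 40*sin(j) + 192*sin(2*j) - 200*cos(j) + 64*cos(2*j) + 24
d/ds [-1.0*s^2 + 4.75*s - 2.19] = 4.75 - 2.0*s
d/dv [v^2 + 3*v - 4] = 2*v + 3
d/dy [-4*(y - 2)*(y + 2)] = -8*y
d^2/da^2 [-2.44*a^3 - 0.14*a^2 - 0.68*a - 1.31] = -14.64*a - 0.28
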